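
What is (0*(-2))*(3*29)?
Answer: 0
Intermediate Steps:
(0*(-2))*(3*29) = 0*87 = 0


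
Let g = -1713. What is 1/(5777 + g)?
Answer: 1/4064 ≈ 0.00024606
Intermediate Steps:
1/(5777 + g) = 1/(5777 - 1713) = 1/4064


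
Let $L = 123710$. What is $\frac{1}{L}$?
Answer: $\frac{1}{123710} \approx 8.0834 \cdot 10^{-6}$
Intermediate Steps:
$\frac{1}{L} = \frac{1}{123710}$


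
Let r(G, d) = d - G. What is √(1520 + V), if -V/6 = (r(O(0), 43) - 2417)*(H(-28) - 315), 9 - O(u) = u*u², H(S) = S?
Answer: I*√4902694 ≈ 2214.2*I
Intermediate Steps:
O(u) = 9 - u³ (O(u) = 9 - u*u² = 9 - u³)
V = -4904214 (V = -6*((43 - (9 - 1*0³)) - 2417)*(-28 - 315) = -6*((43 - (9 - 1*0)) - 2417)*(-343) = -6*((43 - (9 + 0)) - 2417)*(-343) = -6*((43 - 1*9) - 2417)*(-343) = -6*((43 - 9) - 2417)*(-343) = -6*(34 - 2417)*(-343) = -(-14298)*(-343) = -6*817369 = -4904214)
√(1520 + V) = √(1520 - 4904214) = √(-4902694) = I*√4902694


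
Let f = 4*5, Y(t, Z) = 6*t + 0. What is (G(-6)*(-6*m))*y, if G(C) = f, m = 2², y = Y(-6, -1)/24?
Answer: 720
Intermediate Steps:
Y(t, Z) = 6*t
y = -3/2 (y = (6*(-6))/24 = -36*1/24 = -3/2 ≈ -1.5000)
m = 4
f = 20
G(C) = 20
(G(-6)*(-6*m))*y = (20*(-6*4))*(-3/2) = (20*(-24))*(-3/2) = -480*(-3/2) = 720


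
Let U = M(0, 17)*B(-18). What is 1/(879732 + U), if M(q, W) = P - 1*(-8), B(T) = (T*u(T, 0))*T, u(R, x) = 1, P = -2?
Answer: 1/881676 ≈ 1.1342e-6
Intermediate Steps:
B(T) = T**2 (B(T) = (T*1)*T = T*T = T**2)
M(q, W) = 6 (M(q, W) = -2 - 1*(-8) = -2 + 8 = 6)
U = 1944 (U = 6*(-18)**2 = 6*324 = 1944)
1/(879732 + U) = 1/(879732 + 1944) = 1/881676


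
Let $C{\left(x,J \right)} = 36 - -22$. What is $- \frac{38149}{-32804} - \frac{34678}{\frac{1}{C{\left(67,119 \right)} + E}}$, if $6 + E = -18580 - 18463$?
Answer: $\frac{42080114988141}{32804} \approx 1.2828 \cdot 10^{9}$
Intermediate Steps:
$C{\left(x,J \right)} = 58$ ($C{\left(x,J \right)} = 36 + 22 = 58$)
$E = -37049$ ($E = -6 - 37043 = -37049$)
$- \frac{38149}{-32804} - \frac{34678}{\frac{1}{C{\left(67,119 \right)} + E}} = - \frac{38149}{-32804} - \frac{34678}{\frac{1}{58 - 37049}} = \left(-38149\right) \left(- \frac{1}{32804}\right) - \frac{34678}{\frac{1}{-36991}} = \frac{38149}{32804} - \frac{34678}{- \frac{1}{36991}} = \frac{38149}{32804} - -1282773898 = \frac{38149}{32804} + 1282773898 = \frac{42080114988141}{32804}$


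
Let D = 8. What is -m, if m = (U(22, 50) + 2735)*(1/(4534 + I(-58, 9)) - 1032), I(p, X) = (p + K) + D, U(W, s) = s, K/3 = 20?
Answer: 13059998495/4544 ≈ 2.8741e+6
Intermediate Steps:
K = 60 (K = 3*20 = 60)
I(p, X) = 68 + p (I(p, X) = (p + 60) + 8 = (60 + p) + 8 = 68 + p)
m = -13059998495/4544 (m = (50 + 2735)*(1/(4534 + (68 - 58)) - 1032) = 2785*(1/(4534 + 10) - 1032) = 2785*(1/4544 - 1032) = 2785*(-4689407/4544) = -13059998495/4544 ≈ -2.8741e+6)
-m = -1*(-13059998495/4544) = 13059998495/4544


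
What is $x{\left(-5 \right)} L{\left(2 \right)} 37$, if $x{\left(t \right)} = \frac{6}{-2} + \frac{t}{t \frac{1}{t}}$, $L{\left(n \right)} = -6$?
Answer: $1776$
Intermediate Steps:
$x{\left(t \right)} = -3 + t$ ($x{\left(t \right)} = 6 \left(- \frac{1}{2}\right) + \frac{t}{1} = -3 + t 1 = -3 + t$)
$x{\left(-5 \right)} L{\left(2 \right)} 37 = \left(-3 - 5\right) \left(-6\right) 37 = \left(-8\right) \left(-6\right) 37 = 48 \cdot 37 = 1776$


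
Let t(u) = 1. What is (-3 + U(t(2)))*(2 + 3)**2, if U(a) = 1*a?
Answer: -50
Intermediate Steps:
U(a) = a
(-3 + U(t(2)))*(2 + 3)**2 = (-3 + 1)*(2 + 3)**2 = -2*5**2 = -2*25 = -50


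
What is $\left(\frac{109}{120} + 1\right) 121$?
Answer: $\frac{27709}{120} \approx 230.91$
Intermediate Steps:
$\left(\frac{109}{120} + 1\right) 121 = \frac{229}{120} \cdot 121 = \frac{27709}{120}$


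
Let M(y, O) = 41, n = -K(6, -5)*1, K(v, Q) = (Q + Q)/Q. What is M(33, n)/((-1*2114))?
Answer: -41/2114 ≈ -0.019395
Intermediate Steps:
K(v, Q) = 2 (K(v, Q) = (2*Q)/Q = 2)
n = -2 (n = -1*2*1 = -2*1 = -2)
M(33, n)/((-1*2114)) = 41/((-1*2114)) = 41/(-2114) = 41*(-1/2114) = -41/2114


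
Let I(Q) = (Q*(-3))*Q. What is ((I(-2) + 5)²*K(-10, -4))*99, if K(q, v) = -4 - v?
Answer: 0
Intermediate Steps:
I(Q) = -3*Q² (I(Q) = (-3*Q)*Q = -3*Q²)
((I(-2) + 5)²*K(-10, -4))*99 = ((-3*(-2)² + 5)²*(-4 - 1*(-4)))*99 = ((-3*4 + 5)²*(-4 + 4))*99 = ((-12 + 5)²*0)*99 = ((-7)²*0)*99 = (49*0)*99 = 0*99 = 0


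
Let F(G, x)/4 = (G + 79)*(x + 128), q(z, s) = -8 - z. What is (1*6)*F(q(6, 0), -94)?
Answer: 53040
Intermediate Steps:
F(G, x) = 4*(79 + G)*(128 + x) (F(G, x) = 4*((G + 79)*(x + 128)) = 4*((79 + G)*(128 + x)) = 4*(79 + G)*(128 + x))
(1*6)*F(q(6, 0), -94) = (1*6)*(40448 + 316*(-94) + 512*(-8 - 1*6) + 4*(-8 - 1*6)*(-94)) = 6*(40448 - 29704 + 512*(-8 - 6) + 4*(-8 - 6)*(-94)) = 6*(40448 - 29704 + 512*(-14) + 4*(-14)*(-94)) = 6*(40448 - 29704 - 7168 + 5264) = 6*8840 = 53040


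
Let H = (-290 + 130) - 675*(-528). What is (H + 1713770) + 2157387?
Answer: 4227397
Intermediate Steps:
H = 356240 (H = -160 + 356400 = 356240)
(H + 1713770) + 2157387 = (356240 + 1713770) + 2157387 = 2070010 + 2157387 = 4227397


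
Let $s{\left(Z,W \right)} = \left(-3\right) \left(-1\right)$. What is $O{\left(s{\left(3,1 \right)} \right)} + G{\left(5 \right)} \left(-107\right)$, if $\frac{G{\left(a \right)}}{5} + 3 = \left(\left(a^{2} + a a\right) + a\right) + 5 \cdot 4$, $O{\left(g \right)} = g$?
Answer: $-38517$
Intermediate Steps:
$s{\left(Z,W \right)} = 3$
$G{\left(a \right)} = 85 + 5 a + 10 a^{2}$ ($G{\left(a \right)} = -15 + 5 \left(\left(\left(a^{2} + a a\right) + a\right) + 5 \cdot 4\right) = -15 + 5 \left(\left(\left(a^{2} + a^{2}\right) + a\right) + 20\right) = -15 + 5 \left(\left(2 a^{2} + a\right) + 20\right) = -15 + 5 \left(\left(a + 2 a^{2}\right) + 20\right) = -15 + 5 \left(20 + a + 2 a^{2}\right) = -15 + \left(100 + 5 a + 10 a^{2}\right) = 85 + 5 a + 10 a^{2}$)
$O{\left(s{\left(3,1 \right)} \right)} + G{\left(5 \right)} \left(-107\right) = 3 + \left(85 + 5 \cdot 5 + 10 \cdot 5^{2}\right) \left(-107\right) = 3 + \left(85 + 25 + 10 \cdot 25\right) \left(-107\right) = 3 + \left(85 + 25 + 250\right) \left(-107\right) = 3 + 360 \left(-107\right) = 3 - 38520 = -38517$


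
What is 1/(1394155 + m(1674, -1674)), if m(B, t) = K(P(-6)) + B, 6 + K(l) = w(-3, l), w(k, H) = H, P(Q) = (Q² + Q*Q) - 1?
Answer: 1/1395894 ≈ 7.1639e-7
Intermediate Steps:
P(Q) = -1 + 2*Q² (P(Q) = (Q² + Q²) - 1 = 2*Q² - 1 = -1 + 2*Q²)
K(l) = -6 + l
m(B, t) = 65 + B (m(B, t) = (-6 + (-1 + 2*(-6)²)) + B = (-6 + (-1 + 2*36)) + B = (-6 + (-1 + 72)) + B = (-6 + 71) + B = 65 + B)
1/(1394155 + m(1674, -1674)) = 1/(1394155 + (65 + 1674)) = 1/(1394155 + 1739) = 1/1395894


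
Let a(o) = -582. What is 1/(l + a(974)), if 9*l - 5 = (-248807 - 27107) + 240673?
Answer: -9/40474 ≈ -0.00022236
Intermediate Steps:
l = -35236/9 (l = 5/9 + ((-248807 - 27107) + 240673)/9 = 5/9 + (-275914 + 240673)/9 = 5/9 + (1/9)*(-35241) = 5/9 - 11747/3 = -35236/9 ≈ -3915.1)
1/(l + a(974)) = 1/(-35236/9 - 582) = 1/(-40474/9) = -9/40474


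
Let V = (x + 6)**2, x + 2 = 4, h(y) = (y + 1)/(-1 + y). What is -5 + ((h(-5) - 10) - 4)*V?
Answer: -2575/3 ≈ -858.33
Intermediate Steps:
h(y) = (1 + y)/(-1 + y)
x = 2 (x = -2 + 4 = 2)
V = 64 (V = (2 + 6)**2 = 8**2 = 64)
-5 + ((h(-5) - 10) - 4)*V = -5 + (((1 - 5)/(-1 - 5) - 10) - 4)*64 = -5 + ((-4/(-6) - 10) - 4)*64 = -5 + ((-1/6*(-4) - 10) - 4)*64 = -5 + ((2/3 - 10) - 4)*64 = -5 + (-28/3 - 4)*64 = -5 - 40/3*64 = -5 - 2560/3 = -2575/3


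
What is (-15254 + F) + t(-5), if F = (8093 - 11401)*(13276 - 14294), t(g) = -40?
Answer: 3352250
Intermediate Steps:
F = 3367544 (F = -3308*(-1018) = 3367544)
(-15254 + F) + t(-5) = (-15254 + 3367544) - 40 = 3352290 - 40 = 3352250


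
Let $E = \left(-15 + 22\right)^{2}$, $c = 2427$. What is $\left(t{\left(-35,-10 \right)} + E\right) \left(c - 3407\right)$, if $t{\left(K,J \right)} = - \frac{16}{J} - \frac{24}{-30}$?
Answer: $-50372$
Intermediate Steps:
$t{\left(K,J \right)} = \frac{4}{5} - \frac{16}{J}$ ($t{\left(K,J \right)} = - \frac{16}{J} - - \frac{4}{5} = - \frac{16}{J} + \frac{4}{5} = \frac{4}{5} - \frac{16}{J}$)
$E = 49$ ($E = 7^{2} = 49$)
$\left(t{\left(-35,-10 \right)} + E\right) \left(c - 3407\right) = \left(\left(\frac{4}{5} - \frac{16}{-10}\right) + 49\right) \left(2427 - 3407\right) = \left(\left(\frac{4}{5} - - \frac{8}{5}\right) + 49\right) \left(2427 - 3407\right) = \left(\left(\frac{4}{5} + \frac{8}{5}\right) + 49\right) \left(-980\right) = \left(\frac{12}{5} + 49\right) \left(-980\right) = \frac{257}{5} \left(-980\right) = -50372$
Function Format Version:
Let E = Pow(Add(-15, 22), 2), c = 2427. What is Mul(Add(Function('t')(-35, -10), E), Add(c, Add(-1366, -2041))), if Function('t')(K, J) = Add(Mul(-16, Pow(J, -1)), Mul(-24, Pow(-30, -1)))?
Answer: -50372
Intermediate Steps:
Function('t')(K, J) = Add(Rational(4, 5), Mul(-16, Pow(J, -1))) (Function('t')(K, J) = Add(Mul(-16, Pow(J, -1)), Mul(-24, Rational(-1, 30))) = Add(Mul(-16, Pow(J, -1)), Rational(4, 5)) = Add(Rational(4, 5), Mul(-16, Pow(J, -1))))
E = 49 (E = Pow(7, 2) = 49)
Mul(Add(Function('t')(-35, -10), E), Add(c, Add(-1366, -2041))) = Mul(Add(Add(Rational(4, 5), Mul(-16, Pow(-10, -1))), 49), Add(2427, Add(-1366, -2041))) = Mul(Add(Add(Rational(4, 5), Mul(-16, Rational(-1, 10))), 49), Add(2427, -3407)) = Mul(Add(Add(Rational(4, 5), Rational(8, 5)), 49), -980) = Mul(Add(Rational(12, 5), 49), -980) = Mul(Rational(257, 5), -980) = -50372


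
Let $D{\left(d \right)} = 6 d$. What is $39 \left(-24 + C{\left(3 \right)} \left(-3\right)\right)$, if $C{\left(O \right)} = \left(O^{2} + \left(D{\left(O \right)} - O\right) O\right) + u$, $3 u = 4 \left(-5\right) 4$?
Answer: $-4134$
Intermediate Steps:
$u = - \frac{80}{3}$ ($u = \frac{4 \left(-5\right) 4}{3} = \frac{\left(-20\right) 4}{3} = \frac{1}{3} \left(-80\right) = - \frac{80}{3} \approx -26.667$)
$C{\left(O \right)} = - \frac{80}{3} + 6 O^{2}$ ($C{\left(O \right)} = \left(O^{2} + \left(6 O - O\right) O\right) - \frac{80}{3} = \left(O^{2} + 5 O O\right) - \frac{80}{3} = \left(O^{2} + 5 O^{2}\right) - \frac{80}{3} = 6 O^{2} - \frac{80}{3} = - \frac{80}{3} + 6 O^{2}$)
$39 \left(-24 + C{\left(3 \right)} \left(-3\right)\right) = 39 \left(-24 + \left(- \frac{80}{3} + 6 \cdot 3^{2}\right) \left(-3\right)\right) = 39 \left(-24 + \left(- \frac{80}{3} + 6 \cdot 9\right) \left(-3\right)\right) = 39 \left(-24 + \left(- \frac{80}{3} + 54\right) \left(-3\right)\right) = 39 \left(-24 + \frac{82}{3} \left(-3\right)\right) = 39 \left(-24 - 82\right) = 39 \left(-106\right) = -4134$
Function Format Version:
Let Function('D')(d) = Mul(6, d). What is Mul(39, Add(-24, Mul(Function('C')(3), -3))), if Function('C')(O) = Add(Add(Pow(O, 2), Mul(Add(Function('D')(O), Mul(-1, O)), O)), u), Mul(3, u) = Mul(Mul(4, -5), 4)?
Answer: -4134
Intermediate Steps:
u = Rational(-80, 3) (u = Mul(Rational(1, 3), Mul(Mul(4, -5), 4)) = Mul(Rational(1, 3), Mul(-20, 4)) = Mul(Rational(1, 3), -80) = Rational(-80, 3) ≈ -26.667)
Function('C')(O) = Add(Rational(-80, 3), Mul(6, Pow(O, 2))) (Function('C')(O) = Add(Add(Pow(O, 2), Mul(Add(Mul(6, O), Mul(-1, O)), O)), Rational(-80, 3)) = Add(Add(Pow(O, 2), Mul(Mul(5, O), O)), Rational(-80, 3)) = Add(Add(Pow(O, 2), Mul(5, Pow(O, 2))), Rational(-80, 3)) = Add(Mul(6, Pow(O, 2)), Rational(-80, 3)) = Add(Rational(-80, 3), Mul(6, Pow(O, 2))))
Mul(39, Add(-24, Mul(Function('C')(3), -3))) = Mul(39, Add(-24, Mul(Add(Rational(-80, 3), Mul(6, Pow(3, 2))), -3))) = Mul(39, Add(-24, Mul(Add(Rational(-80, 3), Mul(6, 9)), -3))) = Mul(39, Add(-24, Mul(Add(Rational(-80, 3), 54), -3))) = Mul(39, Add(-24, Mul(Rational(82, 3), -3))) = Mul(39, Add(-24, -82)) = Mul(39, -106) = -4134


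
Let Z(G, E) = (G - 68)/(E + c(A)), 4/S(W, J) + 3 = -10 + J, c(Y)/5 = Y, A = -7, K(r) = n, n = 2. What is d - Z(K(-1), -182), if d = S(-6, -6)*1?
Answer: -2122/4123 ≈ -0.51467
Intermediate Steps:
K(r) = 2
c(Y) = 5*Y
S(W, J) = 4/(-13 + J) (S(W, J) = 4/(-3 + (-10 + J)) = 4/(-13 + J))
Z(G, E) = (-68 + G)/(-35 + E) (Z(G, E) = (G - 68)/(E + 5*(-7)) = (-68 + G)/(E - 35) = (-68 + G)/(-35 + E))
d = -4/19 (d = (4/(-13 - 6))*1 = (4/(-19))*1 = (4*(-1/19))*1 = -4/19*1 = -4/19 ≈ -0.21053)
d - Z(K(-1), -182) = -4/19 - (-68 + 2)/(-35 - 182) = -4/19 - (-66)/(-217) = -4/19 - (-1)*(-66)/217 = -4/19 - 1*66/217 = -4/19 - 66/217 = -2122/4123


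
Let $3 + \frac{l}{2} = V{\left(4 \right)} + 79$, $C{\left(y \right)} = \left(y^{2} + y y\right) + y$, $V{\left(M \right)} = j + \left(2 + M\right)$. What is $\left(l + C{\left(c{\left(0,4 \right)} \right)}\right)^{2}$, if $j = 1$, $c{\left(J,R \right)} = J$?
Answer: $27556$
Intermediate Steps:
$V{\left(M \right)} = 3 + M$ ($V{\left(M \right)} = 1 + \left(2 + M\right) = 3 + M$)
$C{\left(y \right)} = y + 2 y^{2}$ ($C{\left(y \right)} = \left(y^{2} + y^{2}\right) + y = 2 y^{2} + y = y + 2 y^{2}$)
$l = 166$ ($l = -6 + 2 \left(\left(3 + 4\right) + 79\right) = -6 + 2 \left(7 + 79\right) = -6 + 2 \cdot 86 = -6 + 172 = 166$)
$\left(l + C{\left(c{\left(0,4 \right)} \right)}\right)^{2} = \left(166 + 0 \left(1 + 2 \cdot 0\right)\right)^{2} = \left(166 + 0 \left(1 + 0\right)\right)^{2} = \left(166 + 0 \cdot 1\right)^{2} = \left(166 + 0\right)^{2} = 166^{2} = 27556$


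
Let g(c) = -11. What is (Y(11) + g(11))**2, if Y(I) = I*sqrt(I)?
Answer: 1452 - 242*sqrt(11) ≈ 649.38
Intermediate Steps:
Y(I) = I**(3/2)
(Y(11) + g(11))**2 = (11**(3/2) - 11)**2 = (11*sqrt(11) - 11)**2 = (-11 + 11*sqrt(11))**2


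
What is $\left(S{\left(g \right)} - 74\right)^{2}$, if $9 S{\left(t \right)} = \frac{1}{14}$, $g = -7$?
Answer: $\frac{86918329}{15876} \approx 5474.8$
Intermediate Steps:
$S{\left(t \right)} = \frac{1}{126}$ ($S{\left(t \right)} = \frac{1}{9 \cdot 14} = \frac{1}{9} \cdot \frac{1}{14} = \frac{1}{126}$)
$\left(S{\left(g \right)} - 74\right)^{2} = \left(\frac{1}{126} - 74\right)^{2} = \left(- \frac{9323}{126}\right)^{2} = \frac{86918329}{15876}$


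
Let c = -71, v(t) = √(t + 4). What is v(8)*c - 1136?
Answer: -1136 - 142*√3 ≈ -1382.0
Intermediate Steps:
v(t) = √(4 + t)
v(8)*c - 1136 = √(4 + 8)*(-71) - 1136 = √12*(-71) - 1136 = (2*√3)*(-71) - 1136 = -142*√3 - 1136 = -1136 - 142*√3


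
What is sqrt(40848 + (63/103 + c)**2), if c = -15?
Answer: 2*sqrt(108888189)/103 ≈ 202.62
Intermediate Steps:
sqrt(40848 + (63/103 + c)**2) = sqrt(40848 + (63/103 - 15)**2) = sqrt(40848 + (-1482/103)**2) = sqrt(40848 + 2196324/10609) = sqrt(435552756/10609) = 2*sqrt(108888189)/103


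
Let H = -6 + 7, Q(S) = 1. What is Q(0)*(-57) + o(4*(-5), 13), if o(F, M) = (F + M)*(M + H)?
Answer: -155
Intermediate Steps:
H = 1
o(F, M) = (1 + M)*(F + M) (o(F, M) = (F + M)*(M + 1) = (F + M)*(1 + M) = (1 + M)*(F + M))
Q(0)*(-57) + o(4*(-5), 13) = 1*(-57) + (4*(-5) + 13 + 13² + (4*(-5))*13) = -57 + (-20 + 13 + 169 - 20*13) = -57 + (-20 + 13 + 169 - 260) = -57 - 98 = -155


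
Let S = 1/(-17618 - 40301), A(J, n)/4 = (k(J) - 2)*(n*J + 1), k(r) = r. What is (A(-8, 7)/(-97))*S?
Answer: 2200/5618143 ≈ 0.00039159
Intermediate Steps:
A(J, n) = 4*(1 + J*n)*(-2 + J) (A(J, n) = 4*((J - 2)*(n*J + 1)) = 4*((-2 + J)*(J*n + 1)) = 4*((-2 + J)*(1 + J*n)) = 4*((1 + J*n)*(-2 + J)) = 4*(1 + J*n)*(-2 + J))
S = -1/57919 (S = 1/(-57919) = -1/57919 ≈ -1.7265e-5)
(A(-8, 7)/(-97))*S = ((-8 + 4*(-8) - 8*(-8)*7 + 4*7*(-8)²)/(-97))*(-1/57919) = ((-8 - 32 + 448 + 4*7*64)*(-1/97))*(-1/57919) = ((-8 - 32 + 448 + 1792)*(-1/97))*(-1/57919) = (2200*(-1/97))*(-1/57919) = -2200/97*(-1/57919) = 2200/5618143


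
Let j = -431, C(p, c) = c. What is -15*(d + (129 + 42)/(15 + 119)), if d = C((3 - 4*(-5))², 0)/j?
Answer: -2565/134 ≈ -19.142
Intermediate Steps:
d = 0 (d = 0/(-431) = 0*(-1/431) = 0)
-15*(d + (129 + 42)/(15 + 119)) = -15*(0 + (129 + 42)/(15 + 119)) = -15*(0 + 171/134) = -15*171/134 = -2565/134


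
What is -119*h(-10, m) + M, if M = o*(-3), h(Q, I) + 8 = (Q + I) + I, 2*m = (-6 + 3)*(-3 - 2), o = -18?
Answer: 411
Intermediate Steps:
m = 15/2 (m = ((-6 + 3)*(-3 - 2))/2 = (-3*(-5))/2 = (½)*15 = 15/2 ≈ 7.5000)
h(Q, I) = -8 + Q + 2*I (h(Q, I) = -8 + ((Q + I) + I) = -8 + ((I + Q) + I) = -8 + (Q + 2*I) = -8 + Q + 2*I)
M = 54 (M = -18*(-3) = 54)
-119*h(-10, m) + M = -119*(-8 - 10 + 2*(15/2)) + 54 = -119*(-8 - 10 + 15) + 54 = -119*(-3) + 54 = 357 + 54 = 411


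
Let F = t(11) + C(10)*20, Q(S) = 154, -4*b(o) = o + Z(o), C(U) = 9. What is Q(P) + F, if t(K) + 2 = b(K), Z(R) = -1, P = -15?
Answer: 659/2 ≈ 329.50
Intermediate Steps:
b(o) = ¼ - o/4 (b(o) = -(o - 1)/4 = -(-1 + o)/4 = ¼ - o/4)
t(K) = -7/4 - K/4 (t(K) = -2 + (¼ - K/4) = -7/4 - K/4)
F = 351/2 (F = (-7/4 - ¼*11) + 9*20 = (-7/4 - 11/4) + 180 = -9/2 + 180 = 351/2 ≈ 175.50)
Q(P) + F = 154 + 351/2 = 659/2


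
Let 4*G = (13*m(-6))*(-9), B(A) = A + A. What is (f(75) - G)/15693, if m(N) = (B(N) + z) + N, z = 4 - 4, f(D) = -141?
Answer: -445/10462 ≈ -0.042535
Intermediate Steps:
B(A) = 2*A
z = 0
m(N) = 3*N (m(N) = (2*N + 0) + N = 2*N + N = 3*N)
G = 1053/2 (G = ((13*(3*(-6)))*(-9))/4 = ((13*(-18))*(-9))/4 = (-234*(-9))/4 = (1/4)*2106 = 1053/2 ≈ 526.50)
(f(75) - G)/15693 = (-141 - 1*1053/2)/15693 = (-141 - 1053/2)*(1/15693) = -1335/2*1/15693 = -445/10462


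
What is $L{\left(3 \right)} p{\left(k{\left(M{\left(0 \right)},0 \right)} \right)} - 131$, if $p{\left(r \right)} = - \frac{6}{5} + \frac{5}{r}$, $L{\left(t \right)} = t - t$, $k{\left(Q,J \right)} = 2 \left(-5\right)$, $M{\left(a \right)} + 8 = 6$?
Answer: $-131$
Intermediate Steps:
$M{\left(a \right)} = -2$ ($M{\left(a \right)} = -8 + 6 = -2$)
$k{\left(Q,J \right)} = -10$
$L{\left(t \right)} = 0$
$p{\left(r \right)} = - \frac{6}{5} + \frac{5}{r}$ ($p{\left(r \right)} = \left(-6\right) \frac{1}{5} + \frac{5}{r} = - \frac{6}{5} + \frac{5}{r}$)
$L{\left(3 \right)} p{\left(k{\left(M{\left(0 \right)},0 \right)} \right)} - 131 = 0 \left(- \frac{6}{5} + \frac{5}{-10}\right) - 131 = 0 \left(- \frac{6}{5} + 5 \left(- \frac{1}{10}\right)\right) - 131 = 0 \left(- \frac{6}{5} - \frac{1}{2}\right) - 131 = 0 \left(- \frac{17}{10}\right) - 131 = 0 - 131 = -131$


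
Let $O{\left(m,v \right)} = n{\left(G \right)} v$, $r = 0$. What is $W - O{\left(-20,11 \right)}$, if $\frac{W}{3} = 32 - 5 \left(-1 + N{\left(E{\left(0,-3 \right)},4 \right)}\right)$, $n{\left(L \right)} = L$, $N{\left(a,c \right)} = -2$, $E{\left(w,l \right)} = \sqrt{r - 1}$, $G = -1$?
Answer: $152$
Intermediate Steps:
$E{\left(w,l \right)} = i$ ($E{\left(w,l \right)} = \sqrt{0 - 1} = \sqrt{-1} = i$)
$W = 141$ ($W = 3 \left(32 - 5 \left(-1 - 2\right)\right) = 3 \left(32 - 5 \left(-3\right)\right) = 3 \left(32 - -15\right) = 3 \left(32 + 15\right) = 3 \cdot 47 = 141$)
$O{\left(m,v \right)} = - v$
$W - O{\left(-20,11 \right)} = 141 - \left(-1\right) 11 = 141 - -11 = 141 + 11 = 152$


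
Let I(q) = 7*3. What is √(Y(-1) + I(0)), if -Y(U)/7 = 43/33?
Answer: 14*√66/33 ≈ 3.4466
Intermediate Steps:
Y(U) = -301/33
I(q) = 21
√(Y(-1) + I(0)) = √(-301/33 + 21) = √(392/33) = 14*√66/33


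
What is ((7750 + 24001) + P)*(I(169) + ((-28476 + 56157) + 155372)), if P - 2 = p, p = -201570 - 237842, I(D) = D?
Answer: -74692097298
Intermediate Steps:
p = -439412
P = -439410 (P = 2 - 439412 = -439410)
((7750 + 24001) + P)*(I(169) + ((-28476 + 56157) + 155372)) = ((7750 + 24001) - 439410)*(169 + ((-28476 + 56157) + 155372)) = (31751 - 439410)*(169 + (27681 + 155372)) = -407659*(169 + 183053) = -407659*183222 = -74692097298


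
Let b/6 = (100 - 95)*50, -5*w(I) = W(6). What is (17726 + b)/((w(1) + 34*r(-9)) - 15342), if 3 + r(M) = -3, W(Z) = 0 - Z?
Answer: -48065/38862 ≈ -1.2368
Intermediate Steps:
W(Z) = -Z
r(M) = -6 (r(M) = -3 - 3 = -6)
w(I) = 6/5 (w(I) = -(-1)*6/5 = -⅕*(-6) = 6/5)
b = 1500 (b = 6*((100 - 95)*50) = 6*(5*50) = 6*250 = 1500)
(17726 + b)/((w(1) + 34*r(-9)) - 15342) = (17726 + 1500)/((6/5 + 34*(-6)) - 15342) = 19226/((6/5 - 204) - 15342) = 19226/(-1014/5 - 15342) = 19226/(-77724/5) = 19226*(-5/77724) = -48065/38862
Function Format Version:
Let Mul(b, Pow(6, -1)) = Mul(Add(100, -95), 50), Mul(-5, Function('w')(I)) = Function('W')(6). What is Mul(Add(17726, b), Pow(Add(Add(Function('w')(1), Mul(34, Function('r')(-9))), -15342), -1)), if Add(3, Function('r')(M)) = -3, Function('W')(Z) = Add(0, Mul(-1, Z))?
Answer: Rational(-48065, 38862) ≈ -1.2368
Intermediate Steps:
Function('W')(Z) = Mul(-1, Z)
Function('r')(M) = -6 (Function('r')(M) = Add(-3, -3) = -6)
Function('w')(I) = Rational(6, 5) (Function('w')(I) = Mul(Rational(-1, 5), Mul(-1, 6)) = Mul(Rational(-1, 5), -6) = Rational(6, 5))
b = 1500 (b = Mul(6, Mul(Add(100, -95), 50)) = Mul(6, Mul(5, 50)) = Mul(6, 250) = 1500)
Mul(Add(17726, b), Pow(Add(Add(Function('w')(1), Mul(34, Function('r')(-9))), -15342), -1)) = Mul(Add(17726, 1500), Pow(Add(Add(Rational(6, 5), Mul(34, -6)), -15342), -1)) = Mul(19226, Pow(Add(Add(Rational(6, 5), -204), -15342), -1)) = Mul(19226, Pow(Add(Rational(-1014, 5), -15342), -1)) = Mul(19226, Pow(Rational(-77724, 5), -1)) = Mul(19226, Rational(-5, 77724)) = Rational(-48065, 38862)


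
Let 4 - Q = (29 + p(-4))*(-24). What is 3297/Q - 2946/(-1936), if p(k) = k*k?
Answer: 1197057/262328 ≈ 4.5632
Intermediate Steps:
p(k) = k²
Q = 1084 (Q = 4 - (29 + (-4)²)*(-24) = 4 - (29 + 16)*(-24) = 4 - 45*(-24) = 4 - 1*(-1080) = 4 + 1080 = 1084)
3297/Q - 2946/(-1936) = 3297/1084 - 2946/(-1936) = 3297*(1/1084) - 2946*(-1/1936) = 3297/1084 + 1473/968 = 1197057/262328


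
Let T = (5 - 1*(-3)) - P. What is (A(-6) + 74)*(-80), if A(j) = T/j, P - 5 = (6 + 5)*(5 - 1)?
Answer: -19400/3 ≈ -6466.7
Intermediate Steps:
P = 49 (P = 5 + (6 + 5)*(5 - 1) = 5 + 11*4 = 5 + 44 = 49)
T = -41 (T = (5 - 1*(-3)) - 1*49 = (5 + 3) - 49 = 8 - 49 = -41)
A(j) = -41/j
(A(-6) + 74)*(-80) = (-41/(-6) + 74)*(-80) = (-41*(-1/6) + 74)*(-80) = (41/6 + 74)*(-80) = (485/6)*(-80) = -19400/3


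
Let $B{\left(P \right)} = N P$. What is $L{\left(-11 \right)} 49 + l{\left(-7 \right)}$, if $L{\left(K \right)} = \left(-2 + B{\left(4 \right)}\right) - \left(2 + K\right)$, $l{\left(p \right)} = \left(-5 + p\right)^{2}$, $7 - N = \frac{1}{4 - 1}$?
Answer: $\frac{5381}{3} \approx 1793.7$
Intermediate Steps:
$N = \frac{20}{3}$ ($N = 7 - \frac{1}{4 - 1} = 7 - \frac{1}{3} = \frac{20}{3} \approx 6.6667$)
$B{\left(P \right)} = \frac{20 P}{3}$
$L{\left(K \right)} = \frac{68}{3} - K$ ($L{\left(K \right)} = \left(-2 + \frac{20}{3} \cdot 4\right) - \left(2 + K\right) = \left(-2 + \frac{80}{3}\right) - \left(2 + K\right) = \frac{74}{3} - \left(2 + K\right) = \frac{68}{3} - K$)
$L{\left(-11 \right)} 49 + l{\left(-7 \right)} = \left(\frac{68}{3} - -11\right) 49 + \left(-5 - 7\right)^{2} = \left(\frac{68}{3} + 11\right) 49 + \left(-12\right)^{2} = \frac{101}{3} \cdot 49 + 144 = \frac{4949}{3} + 144 = \frac{5381}{3}$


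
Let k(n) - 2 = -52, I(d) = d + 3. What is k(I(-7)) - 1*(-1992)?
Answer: 1942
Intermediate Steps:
I(d) = 3 + d
k(n) = -50 (k(n) = 2 - 52 = -50)
k(I(-7)) - 1*(-1992) = -50 - 1*(-1992) = -50 + 1992 = 1942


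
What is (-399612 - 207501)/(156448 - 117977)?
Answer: -607113/38471 ≈ -15.781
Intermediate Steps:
(-399612 - 207501)/(156448 - 117977) = -607113/38471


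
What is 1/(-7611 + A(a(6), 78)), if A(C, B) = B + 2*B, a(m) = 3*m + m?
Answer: -1/7377 ≈ -0.00013556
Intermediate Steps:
a(m) = 4*m
A(C, B) = 3*B
1/(-7611 + A(a(6), 78)) = 1/(-7611 + 3*78) = 1/(-7611 + 234) = 1/(-7377) = -1/7377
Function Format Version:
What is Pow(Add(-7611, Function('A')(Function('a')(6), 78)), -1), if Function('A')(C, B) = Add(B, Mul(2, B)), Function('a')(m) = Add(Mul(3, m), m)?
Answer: Rational(-1, 7377) ≈ -0.00013556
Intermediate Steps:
Function('a')(m) = Mul(4, m)
Function('A')(C, B) = Mul(3, B)
Pow(Add(-7611, Function('A')(Function('a')(6), 78)), -1) = Pow(Add(-7611, Mul(3, 78)), -1) = Pow(Add(-7611, 234), -1) = Pow(-7377, -1) = Rational(-1, 7377)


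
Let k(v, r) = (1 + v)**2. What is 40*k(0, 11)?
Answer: 40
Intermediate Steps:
40*k(0, 11) = 40*(1 + 0)**2 = 40*1**2 = 40*1 = 40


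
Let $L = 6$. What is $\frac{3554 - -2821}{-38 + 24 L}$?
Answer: $\frac{6375}{106} \approx 60.141$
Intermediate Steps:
$\frac{3554 - -2821}{-38 + 24 L} = \frac{3554 - -2821}{-38 + 24 \cdot 6} = \frac{3554 + 2821}{-38 + 144} = \frac{6375}{106}$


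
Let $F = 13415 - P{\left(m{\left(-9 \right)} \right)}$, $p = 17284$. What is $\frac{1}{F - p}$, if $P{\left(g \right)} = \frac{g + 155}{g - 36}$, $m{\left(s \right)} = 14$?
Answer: $- \frac{22}{84949} \approx -0.00025898$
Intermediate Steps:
$P{\left(g \right)} = \frac{155 + g}{-36 + g}$
$F = \frac{295299}{22}$ ($F = 13415 - \frac{155 + 14}{-36 + 14} = 13415 - \frac{1}{-22} \cdot 169 = 13415 - \left(- \frac{1}{22}\right) 169 = 13415 - - \frac{169}{22} = 13415 + \frac{169}{22} = \frac{295299}{22} \approx 13423.0$)
$\frac{1}{F - p} = \frac{1}{\frac{295299}{22} - 17284} = \frac{1}{- \frac{84949}{22}} = - \frac{22}{84949}$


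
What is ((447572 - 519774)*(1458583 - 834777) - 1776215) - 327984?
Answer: -45042145011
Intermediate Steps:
((447572 - 519774)*(1458583 - 834777) - 1776215) - 327984 = (-72202*623806 - 1776215) - 327984 = (-45040040812 - 1776215) - 327984 = -45041817027 - 327984 = -45042145011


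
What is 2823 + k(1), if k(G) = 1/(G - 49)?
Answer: 135503/48 ≈ 2823.0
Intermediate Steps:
k(G) = 1/(-49 + G)
2823 + k(1) = 2823 + 1/(-49 + 1) = 2823 + 1/(-48) = 2823 - 1/48 = 135503/48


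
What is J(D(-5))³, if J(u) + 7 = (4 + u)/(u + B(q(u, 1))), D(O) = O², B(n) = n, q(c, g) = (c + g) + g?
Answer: -37595375/140608 ≈ -267.38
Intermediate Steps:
q(c, g) = c + 2*g
J(u) = -7 + (4 + u)/(2 + 2*u) (J(u) = -7 + (4 + u)/(u + (u + 2*1)) = -7 + (4 + u)/(u + (u + 2)) = -7 + (4 + u)/(u + (2 + u)) = -7 + (4 + u)/(2 + 2*u))
J(D(-5))³ = ((-10 - 13*(-5)²)/(2*(1 + (-5)²)))³ = ((-10 - 13*25)/(2*(1 + 25)))³ = ((½)*(-10 - 325)/26)³ = ((½)*(1/26)*(-335))³ = (-335/52)³ = -37595375/140608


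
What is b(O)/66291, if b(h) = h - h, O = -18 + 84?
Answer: 0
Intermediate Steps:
O = 66
b(h) = 0
b(O)/66291 = 0/66291 = 0*(1/66291) = 0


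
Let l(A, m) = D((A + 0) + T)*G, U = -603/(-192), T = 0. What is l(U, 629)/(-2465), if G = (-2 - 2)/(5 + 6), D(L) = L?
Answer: 201/433840 ≈ 0.00046330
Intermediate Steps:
U = 201/64 (U = -603*(-1/192) = 201/64 ≈ 3.1406)
G = -4/11 ≈ -0.36364
l(A, m) = -4*A/11 (l(A, m) = ((A + 0) + 0)*(-4/11) = (A + 0)*(-4/11) = A*(-4/11) = -4*A/11)
l(U, 629)/(-2465) = -4/11*201/64/(-2465) = -201/176*(-1/2465) = 201/433840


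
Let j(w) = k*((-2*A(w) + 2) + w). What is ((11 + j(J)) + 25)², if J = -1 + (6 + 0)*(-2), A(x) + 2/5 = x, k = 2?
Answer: 114244/25 ≈ 4569.8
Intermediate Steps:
A(x) = -⅖ + x
J = -13 (J = -1 + 6*(-2) = -1 - 12 = -13)
j(w) = 28/5 - 2*w (j(w) = 2*((-2*(-⅖ + w) + 2) + w) = 2*(((⅘ - 2*w) + 2) + w) = 2*((14/5 - 2*w) + w) = 2*(14/5 - w) = 28/5 - 2*w)
((11 + j(J)) + 25)² = ((11 + (28/5 - 2*(-13))) + 25)² = ((11 + (28/5 + 26)) + 25)² = ((11 + 158/5) + 25)² = (213/5 + 25)² = (338/5)² = 114244/25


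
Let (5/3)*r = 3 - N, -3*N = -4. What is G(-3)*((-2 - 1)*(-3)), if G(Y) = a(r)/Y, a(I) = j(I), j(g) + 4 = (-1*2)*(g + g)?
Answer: 24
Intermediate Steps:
N = 4/3 (N = -1/3*(-4) = 4/3 ≈ 1.3333)
j(g) = -4 - 4*g (j(g) = -4 + (-1*2)*(g + g) = -4 - 4*g)
r = 1 (r = 3*(3 - 1*4/3)/5 = 3*(3 - 4/3)/5 = (3/5)*(5/3) = 1)
a(I) = -4 - 4*I
G(Y) = -8/Y (G(Y) = (-4 - 4*1)/Y = (-4 - 4)/Y = -8/Y)
G(-3)*((-2 - 1)*(-3)) = (-8/(-3))*((-2 - 1)*(-3)) = (-8*(-1/3))*(-3*(-3)) = (8/3)*9 = 24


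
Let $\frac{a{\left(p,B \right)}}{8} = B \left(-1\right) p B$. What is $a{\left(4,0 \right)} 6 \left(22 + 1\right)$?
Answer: $0$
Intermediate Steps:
$a{\left(p,B \right)} = - 8 p B^{2}$ ($a{\left(p,B \right)} = 8 B \left(-1\right) p B = 8 - B B p = 8 \left(- p B^{2}\right) = - 8 p B^{2}$)
$a{\left(4,0 \right)} 6 \left(22 + 1\right) = \left(-8\right) 4 \cdot 0^{2} \cdot 6 \left(22 + 1\right) = \left(-8\right) 4 \cdot 0 \cdot 6 \cdot 23 = 0 \cdot 6 \cdot 23 = 0 \cdot 23 = 0$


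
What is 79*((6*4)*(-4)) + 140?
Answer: -7444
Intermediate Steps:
79*((6*4)*(-4)) + 140 = 79*(24*(-4)) + 140 = 79*(-96) + 140 = -7584 + 140 = -7444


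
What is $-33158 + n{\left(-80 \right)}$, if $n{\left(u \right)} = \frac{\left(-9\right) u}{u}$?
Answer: $-33167$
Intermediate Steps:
$n{\left(u \right)} = -9$
$-33158 + n{\left(-80 \right)} = -33158 - 9 = -33167$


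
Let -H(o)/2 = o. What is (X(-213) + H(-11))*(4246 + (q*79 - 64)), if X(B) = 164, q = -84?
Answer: -456444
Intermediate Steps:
H(o) = -2*o
(X(-213) + H(-11))*(4246 + (q*79 - 64)) = (164 - 2*(-11))*(4246 + (-84*79 - 64)) = (164 + 22)*(4246 + (-6636 - 64)) = 186*(4246 - 6700) = 186*(-2454) = -456444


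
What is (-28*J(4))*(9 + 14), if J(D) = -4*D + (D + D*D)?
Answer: -2576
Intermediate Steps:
J(D) = D² - 3*D (J(D) = -4*D + (D + D²) = D² - 3*D)
(-28*J(4))*(9 + 14) = (-112*(-3 + 4))*(9 + 14) = -112*23 = -2576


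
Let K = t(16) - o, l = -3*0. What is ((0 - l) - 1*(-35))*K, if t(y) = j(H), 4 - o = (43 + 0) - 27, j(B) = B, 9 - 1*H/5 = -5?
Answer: 2870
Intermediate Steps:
H = 70 (H = 45 - 5*(-5) = 45 + 25 = 70)
l = 0
o = -12 (o = 4 - ((43 + 0) - 27) = 4 - (43 - 27) = 4 - 1*16 = 4 - 16 = -12)
t(y) = 70
K = 82 (K = 70 - 1*(-12) = 70 + 12 = 82)
((0 - l) - 1*(-35))*K = ((0 - 1*0) - 1*(-35))*82 = ((0 + 0) + 35)*82 = (0 + 35)*82 = 35*82 = 2870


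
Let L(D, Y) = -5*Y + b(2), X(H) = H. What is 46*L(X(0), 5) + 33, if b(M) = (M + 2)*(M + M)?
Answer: -381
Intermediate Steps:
b(M) = 2*M*(2 + M) (b(M) = (2 + M)*(2*M) = 2*M*(2 + M))
L(D, Y) = 16 - 5*Y (L(D, Y) = -5*Y + 2*2*(2 + 2) = -5*Y + 2*2*4 = -5*Y + 16 = 16 - 5*Y)
46*L(X(0), 5) + 33 = 46*(16 - 5*5) + 33 = 46*(16 - 25) + 33 = 46*(-9) + 33 = -414 + 33 = -381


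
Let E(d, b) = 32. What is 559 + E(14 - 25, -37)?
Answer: 591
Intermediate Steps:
559 + E(14 - 25, -37) = 559 + 32 = 591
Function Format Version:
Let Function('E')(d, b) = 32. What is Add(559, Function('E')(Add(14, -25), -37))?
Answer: 591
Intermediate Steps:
Add(559, Function('E')(Add(14, -25), -37)) = Add(559, 32) = 591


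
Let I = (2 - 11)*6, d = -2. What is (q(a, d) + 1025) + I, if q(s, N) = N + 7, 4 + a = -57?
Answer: 976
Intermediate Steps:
a = -61 (a = -4 - 57 = -61)
q(s, N) = 7 + N
I = -54 (I = -9*6 = -54)
(q(a, d) + 1025) + I = ((7 - 2) + 1025) - 54 = (5 + 1025) - 54 = 1030 - 54 = 976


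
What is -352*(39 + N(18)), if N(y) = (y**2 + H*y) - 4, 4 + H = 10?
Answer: -164384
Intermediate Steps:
H = 6 (H = -4 + 10 = 6)
N(y) = -4 + y**2 + 6*y (N(y) = (y**2 + 6*y) - 4 = -4 + y**2 + 6*y)
-352*(39 + N(18)) = -352*(39 + (-4 + 18**2 + 6*18)) = -352*(39 + (-4 + 324 + 108)) = -352*(39 + 428) = -352*467 = -164384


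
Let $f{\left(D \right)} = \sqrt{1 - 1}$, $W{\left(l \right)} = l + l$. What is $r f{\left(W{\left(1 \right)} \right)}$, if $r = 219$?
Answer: $0$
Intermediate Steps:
$W{\left(l \right)} = 2 l$
$f{\left(D \right)} = 0$ ($f{\left(D \right)} = \sqrt{0} = 0$)
$r f{\left(W{\left(1 \right)} \right)} = 219 \cdot 0 = 0$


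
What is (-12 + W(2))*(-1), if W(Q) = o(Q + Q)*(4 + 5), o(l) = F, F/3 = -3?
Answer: 93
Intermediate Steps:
F = -9 (F = 3*(-3) = -9)
o(l) = -9
W(Q) = -81 (W(Q) = -9*(4 + 5) = -9*9 = -81)
(-12 + W(2))*(-1) = (-12 - 81)*(-1) = -93*(-1) = 93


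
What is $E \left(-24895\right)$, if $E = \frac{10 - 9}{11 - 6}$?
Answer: $-4979$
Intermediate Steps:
$E = \frac{1}{5}$ ($E = 1 \cdot \frac{1}{5} = \frac{1}{5} \approx 0.2$)
$E \left(-24895\right) = \frac{1}{5} \left(-24895\right) = -4979$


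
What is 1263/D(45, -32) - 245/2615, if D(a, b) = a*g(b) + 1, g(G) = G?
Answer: -731060/752597 ≈ -0.97138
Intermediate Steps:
D(a, b) = 1 + a*b (D(a, b) = a*b + 1 = 1 + a*b)
1263/D(45, -32) - 245/2615 = 1263/(1 + 45*(-32)) - 245/2615 = 1263/(1 - 1440) - 245*1/2615 = 1263/(-1439) - 49/523 = 1263*(-1/1439) - 49/523 = -1263/1439 - 49/523 = -731060/752597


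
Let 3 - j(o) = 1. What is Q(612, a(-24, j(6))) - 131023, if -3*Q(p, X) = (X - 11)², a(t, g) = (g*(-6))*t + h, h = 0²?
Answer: -469798/3 ≈ -1.5660e+5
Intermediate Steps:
j(o) = 2 (j(o) = 3 - 1*1 = 3 - 1 = 2)
h = 0
a(t, g) = -6*g*t (a(t, g) = (g*(-6))*t + 0 = (-6*g)*t + 0 = -6*g*t + 0 = -6*g*t)
Q(p, X) = -(-11 + X)²/3 (Q(p, X) = -(X - 11)²/3 = -(-11 + X)²/3)
Q(612, a(-24, j(6))) - 131023 = -(-11 - 6*2*(-24))²/3 - 131023 = -(-11 + 288)²/3 - 131023 = -⅓*277² - 131023 = -⅓*76729 - 131023 = -76729/3 - 131023 = -469798/3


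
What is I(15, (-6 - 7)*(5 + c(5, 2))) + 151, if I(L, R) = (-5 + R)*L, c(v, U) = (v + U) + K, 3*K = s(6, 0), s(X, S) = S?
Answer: -2264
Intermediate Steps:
K = 0 (K = (⅓)*0 = 0)
c(v, U) = U + v (c(v, U) = (v + U) + 0 = (U + v) + 0 = U + v)
I(L, R) = L*(-5 + R)
I(15, (-6 - 7)*(5 + c(5, 2))) + 151 = 15*(-5 + (-6 - 7)*(5 + (2 + 5))) + 151 = 15*(-5 - 13*(5 + 7)) + 151 = 15*(-5 - 13*12) + 151 = 15*(-5 - 156) + 151 = 15*(-161) + 151 = -2415 + 151 = -2264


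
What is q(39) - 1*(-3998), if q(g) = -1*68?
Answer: 3930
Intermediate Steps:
q(g) = -68
q(39) - 1*(-3998) = -68 - 1*(-3998) = -68 + 3998 = 3930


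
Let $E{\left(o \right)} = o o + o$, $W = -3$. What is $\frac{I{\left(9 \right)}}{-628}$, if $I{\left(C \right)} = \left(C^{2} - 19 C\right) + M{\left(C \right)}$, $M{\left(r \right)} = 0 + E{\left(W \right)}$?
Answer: $\frac{21}{157} \approx 0.13376$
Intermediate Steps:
$E{\left(o \right)} = o + o^{2}$ ($E{\left(o \right)} = o^{2} + o = o + o^{2}$)
$M{\left(r \right)} = 6$ ($M{\left(r \right)} = 0 - 3 \left(1 - 3\right) = 0 - -6 = 0 + 6 = 6$)
$I{\left(C \right)} = 6 + C^{2} - 19 C$ ($I{\left(C \right)} = \left(C^{2} - 19 C\right) + 6 = 6 + C^{2} - 19 C$)
$\frac{I{\left(9 \right)}}{-628} = \frac{6 + 9^{2} - 171}{-628} = \left(6 + 81 - 171\right) \left(- \frac{1}{628}\right) = \left(-84\right) \left(- \frac{1}{628}\right) = \frac{21}{157}$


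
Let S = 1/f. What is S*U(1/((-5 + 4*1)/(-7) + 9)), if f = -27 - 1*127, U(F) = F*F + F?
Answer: -71/90112 ≈ -0.00078791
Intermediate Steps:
U(F) = F + F**2 (U(F) = F**2 + F = F + F**2)
f = -154 (f = -27 - 127 = -154)
S = -1/154 (S = 1/(-154) = -1/154 ≈ -0.0064935)
S*U(1/((-5 + 4*1)/(-7) + 9)) = -(1 + 1/((-5 + 4*1)/(-7) + 9))/(154*((-5 + 4*1)/(-7) + 9)) = -(1 + 1/((-5 + 4)*(-1/7) + 9))/(154*((-5 + 4)*(-1/7) + 9)) = -(1 + 1/(-1*(-1/7) + 9))/(154*(-1*(-1/7) + 9)) = -(1 + 1/(1/7 + 9))/(154*(1/7 + 9)) = -(1 + 1/(64/7))/(154*64/7) = -(1 + 7/64)/1408 = -71/(1408*64) = -1/154*497/4096 = -71/90112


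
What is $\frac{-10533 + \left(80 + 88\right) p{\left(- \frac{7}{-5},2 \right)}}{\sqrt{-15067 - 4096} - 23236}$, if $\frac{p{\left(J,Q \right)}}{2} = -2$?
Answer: $\frac{86786460}{179976953} + \frac{3735 i \sqrt{19163}}{179976953} \approx 0.48221 + 0.0028728 i$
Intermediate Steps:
$p{\left(J,Q \right)} = -4$ ($p{\left(J,Q \right)} = 2 \left(-2\right) = -4$)
$\frac{-10533 + \left(80 + 88\right) p{\left(- \frac{7}{-5},2 \right)}}{\sqrt{-15067 - 4096} - 23236} = \frac{-10533 + \left(80 + 88\right) \left(-4\right)}{\sqrt{-15067 - 4096} - 23236} = \frac{-10533 + 168 \left(-4\right)}{\sqrt{-19163} - 23236} = \frac{-10533 - 672}{i \sqrt{19163} - 23236} = - \frac{11205}{-23236 + i \sqrt{19163}}$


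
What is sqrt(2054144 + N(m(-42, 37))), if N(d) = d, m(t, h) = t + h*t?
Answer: 2*sqrt(513137) ≈ 1432.7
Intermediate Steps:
sqrt(2054144 + N(m(-42, 37))) = sqrt(2054144 - 42*(1 + 37)) = sqrt(2054144 - 42*38) = sqrt(2054144 - 1596) = sqrt(2052548) = 2*sqrt(513137)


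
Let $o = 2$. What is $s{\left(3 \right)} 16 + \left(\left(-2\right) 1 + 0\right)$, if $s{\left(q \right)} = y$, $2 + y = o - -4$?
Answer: $62$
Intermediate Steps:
$y = 4$ ($y = -2 + \left(2 - -4\right) = -2 + \left(2 + 4\right) = -2 + 6 = 4$)
$s{\left(q \right)} = 4$
$s{\left(3 \right)} 16 + \left(\left(-2\right) 1 + 0\right) = 4 \cdot 16 + \left(\left(-2\right) 1 + 0\right) = 64 + \left(-2 + 0\right) = 64 - 2 = 62$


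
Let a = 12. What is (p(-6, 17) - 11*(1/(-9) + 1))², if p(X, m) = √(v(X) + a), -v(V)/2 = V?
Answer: 9688/81 - 352*√6/9 ≈ 23.803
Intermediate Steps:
v(V) = -2*V
p(X, m) = √(12 - 2*X) (p(X, m) = √(-2*X + 12) = √(12 - 2*X))
(p(-6, 17) - 11*(1/(-9) + 1))² = (√(12 - 2*(-6)) - 11*(1/(-9) + 1))² = (√(12 + 12) - 11*(-⅑ + 1))² = (√24 - 11*8/9)² = (2*√6 - 88/9)² = (-88/9 + 2*√6)²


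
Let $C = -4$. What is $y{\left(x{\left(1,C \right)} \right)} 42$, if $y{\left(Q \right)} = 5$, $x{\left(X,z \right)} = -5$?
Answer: $210$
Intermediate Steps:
$y{\left(x{\left(1,C \right)} \right)} 42 = 5 \cdot 42 = 210$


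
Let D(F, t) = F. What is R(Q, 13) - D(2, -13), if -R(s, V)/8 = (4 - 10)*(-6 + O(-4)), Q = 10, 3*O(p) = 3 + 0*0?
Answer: -242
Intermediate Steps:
O(p) = 1 (O(p) = (3 + 0*0)/3 = (3 + 0)/3 = (1/3)*3 = 1)
R(s, V) = -240 (R(s, V) = -8*(4 - 10)*(-6 + 1) = -(-48)*(-5) = -8*30 = -240)
R(Q, 13) - D(2, -13) = -240 - 1*2 = -240 - 2 = -242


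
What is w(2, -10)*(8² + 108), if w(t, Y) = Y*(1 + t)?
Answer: -5160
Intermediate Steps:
w(2, -10)*(8² + 108) = (-10*(1 + 2))*(8² + 108) = (-10*3)*(64 + 108) = -30*172 = -5160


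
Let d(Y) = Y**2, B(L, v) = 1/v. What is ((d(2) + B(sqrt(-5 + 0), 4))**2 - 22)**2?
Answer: 3969/256 ≈ 15.504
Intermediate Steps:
((d(2) + B(sqrt(-5 + 0), 4))**2 - 22)**2 = ((2**2 + 1/4)**2 - 22)**2 = ((4 + 1/4)**2 - 22)**2 = ((17/4)**2 - 22)**2 = (289/16 - 22)**2 = (-63/16)**2 = 3969/256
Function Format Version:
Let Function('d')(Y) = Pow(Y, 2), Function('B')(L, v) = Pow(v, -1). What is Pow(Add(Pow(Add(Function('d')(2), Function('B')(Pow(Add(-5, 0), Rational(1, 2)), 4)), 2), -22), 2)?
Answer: Rational(3969, 256) ≈ 15.504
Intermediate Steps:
Pow(Add(Pow(Add(Function('d')(2), Function('B')(Pow(Add(-5, 0), Rational(1, 2)), 4)), 2), -22), 2) = Pow(Add(Pow(Add(Pow(2, 2), Pow(4, -1)), 2), -22), 2) = Pow(Add(Pow(Add(4, Rational(1, 4)), 2), -22), 2) = Pow(Add(Pow(Rational(17, 4), 2), -22), 2) = Pow(Add(Rational(289, 16), -22), 2) = Pow(Rational(-63, 16), 2) = Rational(3969, 256)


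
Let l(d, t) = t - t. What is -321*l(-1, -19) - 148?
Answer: -148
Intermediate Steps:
l(d, t) = 0
-321*l(-1, -19) - 148 = -321*0 - 148 = 0 - 148 = -148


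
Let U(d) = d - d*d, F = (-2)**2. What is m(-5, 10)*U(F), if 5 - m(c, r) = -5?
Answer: -120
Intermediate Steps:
m(c, r) = 10 (m(c, r) = 5 - 1*(-5) = 5 + 5 = 10)
F = 4
U(d) = d - d**2
m(-5, 10)*U(F) = 10*(4*(1 - 1*4)) = 10*(4*(1 - 4)) = 10*(4*(-3)) = 10*(-12) = -120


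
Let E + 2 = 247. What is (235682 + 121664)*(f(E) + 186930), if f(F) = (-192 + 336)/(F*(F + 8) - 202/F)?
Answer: 112712566830315980/1687347 ≈ 6.6799e+10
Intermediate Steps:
E = 245 (E = -2 + 247 = 245)
f(F) = 144/(-202/F + F*(8 + F)) (f(F) = 144/(F*(8 + F) - 202/F) = 144/(-202/F + F*(8 + F)))
(235682 + 121664)*(f(E) + 186930) = (235682 + 121664)*(144*245/(-202 + 245³ + 8*245²) + 186930) = 357346*(144*245/(-202 + 14706125 + 8*60025) + 186930) = 357346*(144*245/(-202 + 14706125 + 480200) + 186930) = 357346*(144*245/15186123 + 186930) = 357346*(144*245*(1/15186123) + 186930) = 357346*(3920/1687347 + 186930) = 357346*(315415778630/1687347) = 112712566830315980/1687347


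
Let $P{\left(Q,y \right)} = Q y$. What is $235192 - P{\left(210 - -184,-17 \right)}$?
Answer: $241890$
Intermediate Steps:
$235192 - P{\left(210 - -184,-17 \right)} = 235192 - \left(210 - -184\right) \left(-17\right) = 235192 - \left(210 + 184\right) \left(-17\right) = 235192 - 394 \left(-17\right) = 235192 - -6698 = 235192 + 6698 = 241890$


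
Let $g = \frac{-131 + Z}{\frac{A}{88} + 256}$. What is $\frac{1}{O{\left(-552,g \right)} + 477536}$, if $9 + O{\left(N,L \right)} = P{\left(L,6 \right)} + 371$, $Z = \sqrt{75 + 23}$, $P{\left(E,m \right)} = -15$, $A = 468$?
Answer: $\frac{1}{477883} \approx 2.0926 \cdot 10^{-6}$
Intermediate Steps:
$Z = 7 \sqrt{2}$ ($Z = \sqrt{98} = 7 \sqrt{2} \approx 9.8995$)
$g = - \frac{2882}{5749} + \frac{154 \sqrt{2}}{5749}$ ($g = \frac{-131 + 7 \sqrt{2}}{\frac{468}{88} + 256} = \frac{-131 + 7 \sqrt{2}}{468 \cdot \frac{1}{88} + 256} = \frac{-131 + 7 \sqrt{2}}{\frac{117}{22} + 256} = \frac{-131 + 7 \sqrt{2}}{\frac{5749}{22}} = \left(-131 + 7 \sqrt{2}\right) \frac{22}{5749} = - \frac{2882}{5749} + \frac{154 \sqrt{2}}{5749} \approx -0.46342$)
$O{\left(N,L \right)} = 347$ ($O{\left(N,L \right)} = -9 + \left(-15 + 371\right) = -9 + 356 = 347$)
$\frac{1}{O{\left(-552,g \right)} + 477536} = \frac{1}{347 + 477536} = \frac{1}{477883}$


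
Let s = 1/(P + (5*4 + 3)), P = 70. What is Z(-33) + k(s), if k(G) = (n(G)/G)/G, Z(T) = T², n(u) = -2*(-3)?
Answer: 52983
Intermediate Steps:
n(u) = 6
s = 1/93 (s = 1/(70 + (5*4 + 3)) = 1/(70 + (20 + 3)) = 1/(70 + 23) = 1/93 ≈ 0.010753)
k(G) = 6/G² (k(G) = (6/G)/G = 6/G²)
Z(-33) + k(s) = (-33)² + 6/93⁻² = 1089 + 6*8649 = 1089 + 51894 = 52983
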